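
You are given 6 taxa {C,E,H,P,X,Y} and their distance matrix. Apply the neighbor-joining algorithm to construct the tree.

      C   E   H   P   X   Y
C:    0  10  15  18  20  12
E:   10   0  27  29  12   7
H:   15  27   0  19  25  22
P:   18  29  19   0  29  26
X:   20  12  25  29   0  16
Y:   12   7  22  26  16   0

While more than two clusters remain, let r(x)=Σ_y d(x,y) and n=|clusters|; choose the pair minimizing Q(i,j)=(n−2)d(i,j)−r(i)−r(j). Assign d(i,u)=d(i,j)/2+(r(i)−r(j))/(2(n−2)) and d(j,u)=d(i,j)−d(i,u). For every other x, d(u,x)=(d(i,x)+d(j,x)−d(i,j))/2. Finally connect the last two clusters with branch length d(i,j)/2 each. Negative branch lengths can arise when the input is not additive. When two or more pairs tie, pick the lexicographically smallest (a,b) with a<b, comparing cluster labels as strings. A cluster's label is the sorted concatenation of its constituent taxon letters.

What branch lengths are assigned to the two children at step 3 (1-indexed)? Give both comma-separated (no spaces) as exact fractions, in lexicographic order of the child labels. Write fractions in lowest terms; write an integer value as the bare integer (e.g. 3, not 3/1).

1. join H+P (d=19, Q=-153) ⇒ HP; edges |H|=63/8, |P|=89/8
  updated: d(C,HP)=7, d(E,HP)=37/2, d(HP,X)=35/2, d(HP,Y)=29/2
2. join C+HP (d=7, Q=-171/2) ⇒ CHP; edges |C|=25/12, |HP|=59/12
  updated: d(CHP,E)=43/4, d(CHP,X)=61/4, d(CHP,Y)=39/4
3. join CHP+Y (d=39/4, Q=-49) ⇒ CHPY; edges |CHP|=45/8, |Y|=33/8
  updated: d(CHPY,E)=4, d(CHPY,X)=43/4
4. join CHPY+E (d=4, Q=-107/4) ⇒ CEHPY; edges |CHPY|=11/8, |E|=21/8
  updated: d(CEHPY,X)=75/8
5. join CEHPY+X (d=75/8) ⇒ CEHPXY; edges |CEHPY|=75/16, |X|=75/16
final tree: ((((C:25/12,(H:63/8,P:89/8):59/12):45/8,Y:33/8):11/8,E:21/8):75/16,X:75/16)
total length: 393/8

45/8,33/8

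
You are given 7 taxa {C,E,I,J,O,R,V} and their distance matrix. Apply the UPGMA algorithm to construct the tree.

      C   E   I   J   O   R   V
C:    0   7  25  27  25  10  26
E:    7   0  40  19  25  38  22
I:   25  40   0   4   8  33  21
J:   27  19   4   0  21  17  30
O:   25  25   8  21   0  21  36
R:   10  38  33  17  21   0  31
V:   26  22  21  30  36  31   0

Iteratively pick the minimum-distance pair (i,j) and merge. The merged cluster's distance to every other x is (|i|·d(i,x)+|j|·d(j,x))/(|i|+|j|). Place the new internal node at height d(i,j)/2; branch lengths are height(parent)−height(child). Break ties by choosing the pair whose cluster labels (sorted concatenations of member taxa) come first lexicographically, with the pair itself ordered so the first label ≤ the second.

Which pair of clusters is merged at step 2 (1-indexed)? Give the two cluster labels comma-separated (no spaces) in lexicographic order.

iteration 1: select I,J (d=4); attach at lengths (2, 2); label the merged cluster IJ
  updated: d(C,IJ)=26, d(E,IJ)=59/2, d(IJ,O)=29/2, d(IJ,R)=25, d(IJ,V)=51/2
iteration 2: select C,E (d=7); attach at lengths (7/2, 7/2); label the merged cluster CE
  updated: d(CE,IJ)=111/4, d(CE,O)=25, d(CE,R)=24, d(CE,V)=24
iteration 3: select IJ,O (d=29/2); attach at lengths (21/4, 29/4); label the merged cluster IJO
  updated: d(CE,IJO)=161/6, d(IJO,R)=71/3, d(IJO,V)=29
iteration 4: select IJO,R (d=71/3); attach at lengths (55/12, 71/6); label the merged cluster IJOR
  updated: d(CE,IJOR)=209/8, d(IJOR,V)=59/2
iteration 5: select CE,V (d=24); attach at lengths (17/2, 12); label the merged cluster CEV
  updated: d(CEV,IJOR)=109/4
iteration 6: select CEV,IJOR (d=109/4); attach at lengths (13/8, 43/24); label the merged cluster CEIJORV
final tree: (((C:7/2,E:7/2):17/2,V:12):13/8,(((I:2,J:2):21/4,O:29/4):55/12,R:71/6):43/24)
total length: 383/6

C,E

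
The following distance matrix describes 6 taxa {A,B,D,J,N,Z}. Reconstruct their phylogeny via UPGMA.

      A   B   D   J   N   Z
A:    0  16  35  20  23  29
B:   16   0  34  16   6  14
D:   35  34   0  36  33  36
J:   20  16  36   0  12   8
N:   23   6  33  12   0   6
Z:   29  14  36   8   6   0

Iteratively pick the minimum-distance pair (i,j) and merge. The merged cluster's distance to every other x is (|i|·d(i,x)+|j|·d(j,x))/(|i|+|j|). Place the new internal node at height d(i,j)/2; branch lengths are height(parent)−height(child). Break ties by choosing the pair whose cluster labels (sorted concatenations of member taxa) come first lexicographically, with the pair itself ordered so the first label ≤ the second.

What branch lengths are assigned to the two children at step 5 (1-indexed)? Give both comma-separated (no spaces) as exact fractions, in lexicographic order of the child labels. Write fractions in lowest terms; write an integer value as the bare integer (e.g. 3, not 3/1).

iteration 1: select B,N (d=6); attach at lengths (3, 3); label the merged cluster BN
  updated: d(A,BN)=39/2, d(BN,D)=67/2, d(BN,J)=14, d(BN,Z)=10
iteration 2: select J,Z (d=8); attach at lengths (4, 4); label the merged cluster JZ
  updated: d(A,JZ)=49/2, d(BN,JZ)=12, d(D,JZ)=36
iteration 3: select BN,JZ (d=12); attach at lengths (3, 2); label the merged cluster BJNZ
  updated: d(A,BJNZ)=22, d(BJNZ,D)=139/4
iteration 4: select A,BJNZ (d=22); attach at lengths (11, 5); label the merged cluster ABJNZ
  updated: d(ABJNZ,D)=174/5
iteration 5: select ABJNZ,D (d=174/5); attach at lengths (32/5, 87/5); label the merged cluster ABDJNZ
final tree: ((A:11,((B:3,N:3):3,(J:4,Z:4):2):5):32/5,D:87/5)
total length: 294/5

32/5,87/5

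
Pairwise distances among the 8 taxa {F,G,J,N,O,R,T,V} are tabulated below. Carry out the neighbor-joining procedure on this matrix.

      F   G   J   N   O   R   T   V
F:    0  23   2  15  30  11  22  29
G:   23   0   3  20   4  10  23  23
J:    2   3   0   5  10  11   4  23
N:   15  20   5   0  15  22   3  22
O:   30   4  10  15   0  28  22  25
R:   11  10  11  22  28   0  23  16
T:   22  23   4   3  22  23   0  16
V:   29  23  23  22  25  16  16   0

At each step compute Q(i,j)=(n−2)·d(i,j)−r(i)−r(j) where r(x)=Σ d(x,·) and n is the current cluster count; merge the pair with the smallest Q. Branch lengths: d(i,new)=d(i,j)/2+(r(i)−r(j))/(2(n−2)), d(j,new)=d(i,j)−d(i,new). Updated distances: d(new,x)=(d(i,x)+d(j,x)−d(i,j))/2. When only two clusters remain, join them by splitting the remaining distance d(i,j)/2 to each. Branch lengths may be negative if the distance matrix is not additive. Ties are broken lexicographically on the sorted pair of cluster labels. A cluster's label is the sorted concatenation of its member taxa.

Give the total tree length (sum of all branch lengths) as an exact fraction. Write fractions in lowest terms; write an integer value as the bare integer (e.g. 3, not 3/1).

iteration 1: select G,O (d=4, Q=-216); attach at lengths (-1/3, 13/3); label the merged cluster GO
  updated: d(F,GO)=49/2, d(GO,J)=9/2, d(GO,N)=31/2, d(GO,R)=17, d(GO,T)=41/2, d(GO,V)=22
iteration 2: select N,T (d=3, Q=-156); attach at lengths (9/10, 21/10); label the merged cluster NT
  updated: d(F,NT)=17, d(GO,NT)=33/2, d(J,NT)=3, d(NT,R)=21, d(NT,V)=35/2
iteration 3: select R,V (d=16, Q=-239/2); attach at lengths (65/16, 191/16); label the merged cluster RV
  updated: d(F,RV)=12, d(GO,RV)=23/2, d(J,RV)=9, d(NT,RV)=45/4
iteration 4: select F,J (d=2, Q=-68); attach at lengths (43/6, -31/6); label the merged cluster FJ
  updated: d(FJ,GO)=27/2, d(FJ,NT)=9, d(FJ,RV)=19/2
iteration 5: select FJ,NT (d=9, Q=-203/4); attach at lengths (53/16, 91/16); label the merged cluster FJNT
  updated: d(FJNT,GO)=21/2, d(FJNT,RV)=47/8
iteration 6: select FJNT,GO (d=21/2, Q=-223/8); attach at lengths (39/16, 129/16); label the merged cluster FGJNOT
  updated: d(FGJNOT,RV)=55/16
iteration 7: select FGJNOT,RV (d=55/16); attach at lengths (55/32, 55/32); label the merged cluster FGJNORTV
final tree: ((((F:43/6,J:-31/6):53/16,(N:9/10,T:21/10):91/16):39/16,(G:-1/3,O:13/3):129/16):55/32,(R:65/16,V:191/16):55/32)
total length: 767/16

767/16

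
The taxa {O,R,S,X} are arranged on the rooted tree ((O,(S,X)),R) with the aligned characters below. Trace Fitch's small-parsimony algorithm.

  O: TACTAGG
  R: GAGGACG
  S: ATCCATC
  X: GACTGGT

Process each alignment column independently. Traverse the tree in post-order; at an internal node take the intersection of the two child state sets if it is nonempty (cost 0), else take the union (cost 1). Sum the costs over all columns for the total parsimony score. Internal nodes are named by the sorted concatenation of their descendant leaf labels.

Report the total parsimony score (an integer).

SX@0: {A} ∪ {G} = {A,G} (union, +1)
OSX@0: {T} ∪ {A,G} = {A,G,T} (union, +1)
ORSX@0: {A,G,T} ∩ {G} = {G} (intersection, +0)
SX@1: {T} ∪ {A} = {A,T} (union, +1)
OSX@1: {A} ∩ {A,T} = {A} (intersection, +0)
ORSX@1: {A} ∩ {A} = {A} (intersection, +0)
SX@2: {C} ∩ {C} = {C} (intersection, +0)
OSX@2: {C} ∩ {C} = {C} (intersection, +0)
ORSX@2: {C} ∪ {G} = {C,G} (union, +1)
SX@3: {C} ∪ {T} = {C,T} (union, +1)
OSX@3: {T} ∩ {C,T} = {T} (intersection, +0)
ORSX@3: {T} ∪ {G} = {G,T} (union, +1)
SX@4: {A} ∪ {G} = {A,G} (union, +1)
OSX@4: {A} ∩ {A,G} = {A} (intersection, +0)
ORSX@4: {A} ∩ {A} = {A} (intersection, +0)
SX@5: {T} ∪ {G} = {G,T} (union, +1)
OSX@5: {G} ∩ {G,T} = {G} (intersection, +0)
ORSX@5: {G} ∪ {C} = {C,G} (union, +1)
SX@6: {C} ∪ {T} = {C,T} (union, +1)
OSX@6: {G} ∪ {C,T} = {C,G,T} (union, +1)
ORSX@6: {C,G,T} ∩ {G} = {G} (intersection, +0)
per-site changes: [2, 1, 1, 2, 1, 2, 2]; total = 11

11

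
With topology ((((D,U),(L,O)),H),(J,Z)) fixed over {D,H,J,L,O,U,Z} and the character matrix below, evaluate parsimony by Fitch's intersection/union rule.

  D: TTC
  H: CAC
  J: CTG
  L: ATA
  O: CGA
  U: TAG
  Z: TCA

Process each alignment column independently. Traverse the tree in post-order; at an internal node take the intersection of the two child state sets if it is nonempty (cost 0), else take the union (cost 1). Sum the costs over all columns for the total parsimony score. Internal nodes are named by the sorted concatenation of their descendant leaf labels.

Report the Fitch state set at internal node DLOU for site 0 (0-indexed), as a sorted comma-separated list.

A,C,T

[col 0] DU: children D:{T}, U:{T} ∩→ {T}; cost 0
[col 0] LO: children L:{A}, O:{C} ∪→ {A,C}; cost 1
[col 0] DLOU: children DU:{T}, LO:{A,C} ∪→ {A,C,T}; cost 1
[col 0] DHLOU: children DLOU:{A,C,T}, H:{C} ∩→ {C}; cost 0
[col 0] JZ: children J:{C}, Z:{T} ∪→ {C,T}; cost 1
[col 0] DHJLOUZ: children DHLOU:{C}, JZ:{C,T} ∩→ {C}; cost 0
[col 1] DU: children D:{T}, U:{A} ∪→ {A,T}; cost 1
[col 1] LO: children L:{T}, O:{G} ∪→ {G,T}; cost 1
[col 1] DLOU: children DU:{A,T}, LO:{G,T} ∩→ {T}; cost 0
[col 1] DHLOU: children DLOU:{T}, H:{A} ∪→ {A,T}; cost 1
[col 1] JZ: children J:{T}, Z:{C} ∪→ {C,T}; cost 1
[col 1] DHJLOUZ: children DHLOU:{A,T}, JZ:{C,T} ∩→ {T}; cost 0
[col 2] DU: children D:{C}, U:{G} ∪→ {C,G}; cost 1
[col 2] LO: children L:{A}, O:{A} ∩→ {A}; cost 0
[col 2] DLOU: children DU:{C,G}, LO:{A} ∪→ {A,C,G}; cost 1
[col 2] DHLOU: children DLOU:{A,C,G}, H:{C} ∩→ {C}; cost 0
[col 2] JZ: children J:{G}, Z:{A} ∪→ {A,G}; cost 1
[col 2] DHJLOUZ: children DHLOU:{C}, JZ:{A,G} ∪→ {A,C,G}; cost 1
per-site changes: [3, 4, 4]; total = 11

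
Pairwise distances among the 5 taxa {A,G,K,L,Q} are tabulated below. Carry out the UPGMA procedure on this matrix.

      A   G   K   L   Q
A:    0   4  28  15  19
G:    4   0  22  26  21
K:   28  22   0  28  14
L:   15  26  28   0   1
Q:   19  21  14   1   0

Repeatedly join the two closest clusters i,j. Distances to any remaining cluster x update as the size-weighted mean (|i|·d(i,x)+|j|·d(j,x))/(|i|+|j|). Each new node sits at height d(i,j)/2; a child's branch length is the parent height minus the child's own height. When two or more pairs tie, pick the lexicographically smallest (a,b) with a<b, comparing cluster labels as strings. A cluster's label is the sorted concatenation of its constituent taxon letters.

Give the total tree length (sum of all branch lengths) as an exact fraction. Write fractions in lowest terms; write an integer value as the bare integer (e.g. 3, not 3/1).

285/8

iteration 1: select L,Q (d=1); attach at lengths (1/2, 1/2); label the merged cluster LQ
  updated: d(A,LQ)=17, d(G,LQ)=47/2, d(K,LQ)=21
iteration 2: select A,G (d=4); attach at lengths (2, 2); label the merged cluster AG
  updated: d(AG,K)=25, d(AG,LQ)=81/4
iteration 3: select AG,LQ (d=81/4); attach at lengths (65/8, 77/8); label the merged cluster AGLQ
  updated: d(AGLQ,K)=23
iteration 4: select AGLQ,K (d=23); attach at lengths (11/8, 23/2); label the merged cluster AGKLQ
final tree: (((A:2,G:2):65/8,(L:1/2,Q:1/2):77/8):11/8,K:23/2)
total length: 285/8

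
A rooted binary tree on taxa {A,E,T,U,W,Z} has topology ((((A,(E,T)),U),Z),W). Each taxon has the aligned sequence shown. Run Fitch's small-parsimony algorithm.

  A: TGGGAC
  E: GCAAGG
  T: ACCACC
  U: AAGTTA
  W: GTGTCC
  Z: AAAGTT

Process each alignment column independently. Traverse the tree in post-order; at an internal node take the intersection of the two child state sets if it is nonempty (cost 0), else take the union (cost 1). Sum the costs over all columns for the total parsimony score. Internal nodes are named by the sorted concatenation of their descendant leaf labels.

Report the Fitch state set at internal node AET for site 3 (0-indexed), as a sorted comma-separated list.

ET@0: {G} ∪ {A} = {A,G} (union, +1)
AET@0: {T} ∪ {A,G} = {A,G,T} (union, +1)
AETU@0: {A,G,T} ∩ {A} = {A} (intersection, +0)
AETUZ@0: {A} ∩ {A} = {A} (intersection, +0)
AETUWZ@0: {A} ∪ {G} = {A,G} (union, +1)
ET@1: {C} ∩ {C} = {C} (intersection, +0)
AET@1: {G} ∪ {C} = {C,G} (union, +1)
AETU@1: {C,G} ∪ {A} = {A,C,G} (union, +1)
AETUZ@1: {A,C,G} ∩ {A} = {A} (intersection, +0)
AETUWZ@1: {A} ∪ {T} = {A,T} (union, +1)
ET@2: {A} ∪ {C} = {A,C} (union, +1)
AET@2: {G} ∪ {A,C} = {A,C,G} (union, +1)
AETU@2: {A,C,G} ∩ {G} = {G} (intersection, +0)
AETUZ@2: {G} ∪ {A} = {A,G} (union, +1)
AETUWZ@2: {A,G} ∩ {G} = {G} (intersection, +0)
ET@3: {A} ∩ {A} = {A} (intersection, +0)
AET@3: {G} ∪ {A} = {A,G} (union, +1)
AETU@3: {A,G} ∪ {T} = {A,G,T} (union, +1)
AETUZ@3: {A,G,T} ∩ {G} = {G} (intersection, +0)
AETUWZ@3: {G} ∪ {T} = {G,T} (union, +1)
ET@4: {G} ∪ {C} = {C,G} (union, +1)
AET@4: {A} ∪ {C,G} = {A,C,G} (union, +1)
AETU@4: {A,C,G} ∪ {T} = {A,C,G,T} (union, +1)
AETUZ@4: {A,C,G,T} ∩ {T} = {T} (intersection, +0)
AETUWZ@4: {T} ∪ {C} = {C,T} (union, +1)
ET@5: {G} ∪ {C} = {C,G} (union, +1)
AET@5: {C} ∩ {C,G} = {C} (intersection, +0)
AETU@5: {C} ∪ {A} = {A,C} (union, +1)
AETUZ@5: {A,C} ∪ {T} = {A,C,T} (union, +1)
AETUWZ@5: {A,C,T} ∩ {C} = {C} (intersection, +0)
per-site changes: [3, 3, 3, 3, 4, 3]; total = 19

A,G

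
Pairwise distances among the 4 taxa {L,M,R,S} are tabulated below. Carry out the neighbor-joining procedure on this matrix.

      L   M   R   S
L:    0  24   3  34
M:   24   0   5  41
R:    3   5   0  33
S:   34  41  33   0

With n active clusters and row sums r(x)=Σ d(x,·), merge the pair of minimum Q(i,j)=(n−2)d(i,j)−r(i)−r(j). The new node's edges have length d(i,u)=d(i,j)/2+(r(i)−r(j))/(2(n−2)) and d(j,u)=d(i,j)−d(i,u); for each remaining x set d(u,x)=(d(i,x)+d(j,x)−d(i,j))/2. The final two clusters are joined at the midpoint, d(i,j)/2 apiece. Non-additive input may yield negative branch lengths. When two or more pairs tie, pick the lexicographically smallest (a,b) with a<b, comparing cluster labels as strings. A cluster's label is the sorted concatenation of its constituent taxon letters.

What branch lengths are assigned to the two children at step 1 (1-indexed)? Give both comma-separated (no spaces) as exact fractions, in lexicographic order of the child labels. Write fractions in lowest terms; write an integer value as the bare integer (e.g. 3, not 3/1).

21/4,115/4

step 1: merge (L,S) at d=34, Q=-101; branch lengths L→21/4, S→115/4; new cluster LS
  updated: d(LS,M)=31/2, d(LS,R)=1
step 2: merge (LS,M) at d=31/2, Q=-43/2; branch lengths LS→23/4, M→39/4; new cluster LMS
  updated: d(LMS,R)=-19/4
step 3: merge (LMS,R) at d=-19/4; branch lengths LMS→-19/8, R→-19/8; new cluster LMRS
final tree: (((L:21/4,S:115/4):23/4,M:39/4):-19/8,R:-19/8)
total length: 179/4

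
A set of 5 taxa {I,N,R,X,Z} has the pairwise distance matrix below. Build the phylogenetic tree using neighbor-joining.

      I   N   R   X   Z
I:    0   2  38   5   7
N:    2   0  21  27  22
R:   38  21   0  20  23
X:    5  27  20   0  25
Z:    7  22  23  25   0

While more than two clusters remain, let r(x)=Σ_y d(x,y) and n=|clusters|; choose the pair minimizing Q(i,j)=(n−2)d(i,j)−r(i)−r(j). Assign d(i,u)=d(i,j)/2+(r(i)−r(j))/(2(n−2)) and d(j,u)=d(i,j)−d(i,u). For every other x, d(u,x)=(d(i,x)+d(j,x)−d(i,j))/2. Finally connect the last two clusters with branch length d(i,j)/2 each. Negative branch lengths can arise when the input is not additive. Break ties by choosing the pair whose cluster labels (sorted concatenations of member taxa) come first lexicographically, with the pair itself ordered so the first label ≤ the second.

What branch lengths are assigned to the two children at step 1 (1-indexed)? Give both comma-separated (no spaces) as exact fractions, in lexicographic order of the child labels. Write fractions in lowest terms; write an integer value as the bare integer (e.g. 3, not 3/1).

iteration 1: select R,X (d=20, Q=-119); attach at lengths (85/6, 35/6); label the merged cluster RX
  updated: d(I,RX)=23/2, d(N,RX)=14, d(RX,Z)=14
iteration 2: select I,N (d=2, Q=-109/2); attach at lengths (-27/8, 43/8); label the merged cluster IN
  updated: d(IN,RX)=47/4, d(IN,Z)=27/2
iteration 3: select IN,RX (d=47/4, Q=-157/4); attach at lengths (45/8, 49/8); label the merged cluster INRX
  updated: d(INRX,Z)=63/8
iteration 4: select INRX,Z (d=63/8); attach at lengths (63/16, 63/16); label the merged cluster INRXZ
final tree: (((I:-27/8,N:43/8):45/8,(R:85/6,X:35/6):49/8):63/16,Z:63/16)
total length: 333/8

85/6,35/6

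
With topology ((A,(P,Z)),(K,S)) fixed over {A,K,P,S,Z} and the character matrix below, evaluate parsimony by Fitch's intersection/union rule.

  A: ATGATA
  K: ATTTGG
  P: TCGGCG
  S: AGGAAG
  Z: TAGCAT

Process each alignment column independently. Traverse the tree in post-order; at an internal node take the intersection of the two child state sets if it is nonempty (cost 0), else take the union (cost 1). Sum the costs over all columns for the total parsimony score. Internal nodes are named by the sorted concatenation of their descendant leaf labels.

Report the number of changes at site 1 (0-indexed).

PZ@0: {T} ∩ {T} = {T} (intersection, +0)
APZ@0: {A} ∪ {T} = {A,T} (union, +1)
KS@0: {A} ∩ {A} = {A} (intersection, +0)
AKPSZ@0: {A,T} ∩ {A} = {A} (intersection, +0)
PZ@1: {C} ∪ {A} = {A,C} (union, +1)
APZ@1: {T} ∪ {A,C} = {A,C,T} (union, +1)
KS@1: {T} ∪ {G} = {G,T} (union, +1)
AKPSZ@1: {A,C,T} ∩ {G,T} = {T} (intersection, +0)
PZ@2: {G} ∩ {G} = {G} (intersection, +0)
APZ@2: {G} ∩ {G} = {G} (intersection, +0)
KS@2: {T} ∪ {G} = {G,T} (union, +1)
AKPSZ@2: {G} ∩ {G,T} = {G} (intersection, +0)
PZ@3: {G} ∪ {C} = {C,G} (union, +1)
APZ@3: {A} ∪ {C,G} = {A,C,G} (union, +1)
KS@3: {T} ∪ {A} = {A,T} (union, +1)
AKPSZ@3: {A,C,G} ∩ {A,T} = {A} (intersection, +0)
PZ@4: {C} ∪ {A} = {A,C} (union, +1)
APZ@4: {T} ∪ {A,C} = {A,C,T} (union, +1)
KS@4: {G} ∪ {A} = {A,G} (union, +1)
AKPSZ@4: {A,C,T} ∩ {A,G} = {A} (intersection, +0)
PZ@5: {G} ∪ {T} = {G,T} (union, +1)
APZ@5: {A} ∪ {G,T} = {A,G,T} (union, +1)
KS@5: {G} ∩ {G} = {G} (intersection, +0)
AKPSZ@5: {A,G,T} ∩ {G} = {G} (intersection, +0)
per-site changes: [1, 3, 1, 3, 3, 2]; total = 13

3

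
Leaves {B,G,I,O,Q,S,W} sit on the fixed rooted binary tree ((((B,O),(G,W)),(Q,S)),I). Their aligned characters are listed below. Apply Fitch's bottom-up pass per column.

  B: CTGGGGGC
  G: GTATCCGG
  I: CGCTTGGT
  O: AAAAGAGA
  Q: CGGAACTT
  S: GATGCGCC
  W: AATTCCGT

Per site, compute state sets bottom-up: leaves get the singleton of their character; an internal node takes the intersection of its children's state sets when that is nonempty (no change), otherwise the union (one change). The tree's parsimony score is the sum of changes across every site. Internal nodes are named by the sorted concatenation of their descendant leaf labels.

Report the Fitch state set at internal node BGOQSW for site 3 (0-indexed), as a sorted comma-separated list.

A,G

site 0, node BO: B={C} ∪ O={A} → {A,C} (+1)
site 0, node GW: G={G} ∪ W={A} → {A,G} (+1)
site 0, node BGOW: BO={A,C} ∩ GW={A,G} → {A} (+0)
site 0, node QS: Q={C} ∪ S={G} → {C,G} (+1)
site 0, node BGOQSW: BGOW={A} ∪ QS={C,G} → {A,C,G} (+1)
site 0, node BGIOQSW: BGOQSW={A,C,G} ∩ I={C} → {C} (+0)
site 1, node BO: B={T} ∪ O={A} → {A,T} (+1)
site 1, node GW: G={T} ∪ W={A} → {A,T} (+1)
site 1, node BGOW: BO={A,T} ∩ GW={A,T} → {A,T} (+0)
site 1, node QS: Q={G} ∪ S={A} → {A,G} (+1)
site 1, node BGOQSW: BGOW={A,T} ∩ QS={A,G} → {A} (+0)
site 1, node BGIOQSW: BGOQSW={A} ∪ I={G} → {A,G} (+1)
site 2, node BO: B={G} ∪ O={A} → {A,G} (+1)
site 2, node GW: G={A} ∪ W={T} → {A,T} (+1)
site 2, node BGOW: BO={A,G} ∩ GW={A,T} → {A} (+0)
site 2, node QS: Q={G} ∪ S={T} → {G,T} (+1)
site 2, node BGOQSW: BGOW={A} ∪ QS={G,T} → {A,G,T} (+1)
site 2, node BGIOQSW: BGOQSW={A,G,T} ∪ I={C} → {A,C,G,T} (+1)
site 3, node BO: B={G} ∪ O={A} → {A,G} (+1)
site 3, node GW: G={T} ∩ W={T} → {T} (+0)
site 3, node BGOW: BO={A,G} ∪ GW={T} → {A,G,T} (+1)
site 3, node QS: Q={A} ∪ S={G} → {A,G} (+1)
site 3, node BGOQSW: BGOW={A,G,T} ∩ QS={A,G} → {A,G} (+0)
site 3, node BGIOQSW: BGOQSW={A,G} ∪ I={T} → {A,G,T} (+1)
site 4, node BO: B={G} ∩ O={G} → {G} (+0)
site 4, node GW: G={C} ∩ W={C} → {C} (+0)
site 4, node BGOW: BO={G} ∪ GW={C} → {C,G} (+1)
site 4, node QS: Q={A} ∪ S={C} → {A,C} (+1)
site 4, node BGOQSW: BGOW={C,G} ∩ QS={A,C} → {C} (+0)
site 4, node BGIOQSW: BGOQSW={C} ∪ I={T} → {C,T} (+1)
site 5, node BO: B={G} ∪ O={A} → {A,G} (+1)
site 5, node GW: G={C} ∩ W={C} → {C} (+0)
site 5, node BGOW: BO={A,G} ∪ GW={C} → {A,C,G} (+1)
site 5, node QS: Q={C} ∪ S={G} → {C,G} (+1)
site 5, node BGOQSW: BGOW={A,C,G} ∩ QS={C,G} → {C,G} (+0)
site 5, node BGIOQSW: BGOQSW={C,G} ∩ I={G} → {G} (+0)
site 6, node BO: B={G} ∩ O={G} → {G} (+0)
site 6, node GW: G={G} ∩ W={G} → {G} (+0)
site 6, node BGOW: BO={G} ∩ GW={G} → {G} (+0)
site 6, node QS: Q={T} ∪ S={C} → {C,T} (+1)
site 6, node BGOQSW: BGOW={G} ∪ QS={C,T} → {C,G,T} (+1)
site 6, node BGIOQSW: BGOQSW={C,G,T} ∩ I={G} → {G} (+0)
site 7, node BO: B={C} ∪ O={A} → {A,C} (+1)
site 7, node GW: G={G} ∪ W={T} → {G,T} (+1)
site 7, node BGOW: BO={A,C} ∪ GW={G,T} → {A,C,G,T} (+1)
site 7, node QS: Q={T} ∪ S={C} → {C,T} (+1)
site 7, node BGOQSW: BGOW={A,C,G,T} ∩ QS={C,T} → {C,T} (+0)
site 7, node BGIOQSW: BGOQSW={C,T} ∩ I={T} → {T} (+0)
per-site changes: [4, 4, 5, 4, 3, 3, 2, 4]; total = 29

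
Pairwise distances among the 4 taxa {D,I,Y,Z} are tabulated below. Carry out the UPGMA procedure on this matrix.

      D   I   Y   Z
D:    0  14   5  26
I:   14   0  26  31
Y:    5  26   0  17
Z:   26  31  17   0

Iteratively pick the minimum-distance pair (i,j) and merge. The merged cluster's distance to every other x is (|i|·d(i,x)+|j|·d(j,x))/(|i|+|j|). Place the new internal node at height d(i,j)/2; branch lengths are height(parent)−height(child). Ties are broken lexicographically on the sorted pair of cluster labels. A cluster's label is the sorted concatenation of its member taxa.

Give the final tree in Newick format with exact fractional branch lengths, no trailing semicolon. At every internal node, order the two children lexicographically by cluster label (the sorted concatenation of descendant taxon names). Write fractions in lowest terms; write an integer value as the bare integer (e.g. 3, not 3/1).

(((D:5/2,Y:5/2):15/2,I:10):7/3,Z:37/3)

1. join D+Y (d=5) ⇒ DY; edges |D|=5/2, |Y|=5/2
  updated: d(DY,I)=20, d(DY,Z)=43/2
2. join DY+I (d=20) ⇒ DIY; edges |DY|=15/2, |I|=10
  updated: d(DIY,Z)=74/3
3. join DIY+Z (d=74/3) ⇒ DIYZ; edges |DIY|=7/3, |Z|=37/3
final tree: (((D:5/2,Y:5/2):15/2,I:10):7/3,Z:37/3)
total length: 223/6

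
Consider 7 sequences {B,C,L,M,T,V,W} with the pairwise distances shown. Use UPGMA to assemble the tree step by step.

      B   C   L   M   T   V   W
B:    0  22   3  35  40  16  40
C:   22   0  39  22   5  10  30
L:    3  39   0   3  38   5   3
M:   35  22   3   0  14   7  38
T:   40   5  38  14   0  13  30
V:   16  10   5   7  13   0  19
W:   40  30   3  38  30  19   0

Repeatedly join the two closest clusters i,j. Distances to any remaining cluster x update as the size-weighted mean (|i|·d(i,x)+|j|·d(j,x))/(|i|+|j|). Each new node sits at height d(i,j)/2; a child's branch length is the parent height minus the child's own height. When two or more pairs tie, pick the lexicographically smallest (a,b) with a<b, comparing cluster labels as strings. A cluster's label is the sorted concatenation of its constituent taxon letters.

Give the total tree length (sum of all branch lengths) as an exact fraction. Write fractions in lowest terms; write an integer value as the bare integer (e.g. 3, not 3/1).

1. join B+L (d=3) ⇒ BL; edges |B|=3/2, |L|=3/2
  updated: d(BL,C)=61/2, d(BL,M)=19, d(BL,T)=39, d(BL,V)=21/2, d(BL,W)=43/2
2. join C+T (d=5) ⇒ CT; edges |C|=5/2, |T|=5/2
  updated: d(BL,CT)=139/4, d(CT,M)=18, d(CT,V)=23/2, d(CT,W)=30
3. join M+V (d=7) ⇒ MV; edges |M|=7/2, |V|=7/2
  updated: d(BL,MV)=59/4, d(CT,MV)=59/4, d(MV,W)=57/2
4. join BL+MV (d=59/4) ⇒ BLMV; edges |BL|=47/8, |MV|=31/8
  updated: d(BLMV,CT)=99/4, d(BLMV,W)=25
5. join BLMV+CT (d=99/4) ⇒ BCLMTV; edges |BLMV|=5, |CT|=79/8
  updated: d(BCLMTV,W)=80/3
6. join BCLMTV+W (d=80/3) ⇒ BCLMTVW; edges |BCLMTV|=23/24, |W|=40/3
final tree: ((((B:3/2,L:3/2):47/8,(M:7/2,V:7/2):31/8):5,(C:5/2,T:5/2):79/8):23/24,W:40/3)
total length: 647/12

647/12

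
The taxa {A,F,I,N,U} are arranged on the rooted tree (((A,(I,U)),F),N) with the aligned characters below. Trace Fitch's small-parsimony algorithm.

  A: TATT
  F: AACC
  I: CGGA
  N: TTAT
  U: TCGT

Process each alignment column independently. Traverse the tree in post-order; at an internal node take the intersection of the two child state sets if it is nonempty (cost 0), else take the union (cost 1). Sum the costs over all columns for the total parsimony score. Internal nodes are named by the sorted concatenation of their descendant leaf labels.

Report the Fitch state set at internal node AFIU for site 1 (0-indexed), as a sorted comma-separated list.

A

site 0, node IU: I={C} ∪ U={T} → {C,T} (+1)
site 0, node AIU: A={T} ∩ IU={C,T} → {T} (+0)
site 0, node AFIU: AIU={T} ∪ F={A} → {A,T} (+1)
site 0, node AFINU: AFIU={A,T} ∩ N={T} → {T} (+0)
site 1, node IU: I={G} ∪ U={C} → {C,G} (+1)
site 1, node AIU: A={A} ∪ IU={C,G} → {A,C,G} (+1)
site 1, node AFIU: AIU={A,C,G} ∩ F={A} → {A} (+0)
site 1, node AFINU: AFIU={A} ∪ N={T} → {A,T} (+1)
site 2, node IU: I={G} ∩ U={G} → {G} (+0)
site 2, node AIU: A={T} ∪ IU={G} → {G,T} (+1)
site 2, node AFIU: AIU={G,T} ∪ F={C} → {C,G,T} (+1)
site 2, node AFINU: AFIU={C,G,T} ∪ N={A} → {A,C,G,T} (+1)
site 3, node IU: I={A} ∪ U={T} → {A,T} (+1)
site 3, node AIU: A={T} ∩ IU={A,T} → {T} (+0)
site 3, node AFIU: AIU={T} ∪ F={C} → {C,T} (+1)
site 3, node AFINU: AFIU={C,T} ∩ N={T} → {T} (+0)
per-site changes: [2, 3, 3, 2]; total = 10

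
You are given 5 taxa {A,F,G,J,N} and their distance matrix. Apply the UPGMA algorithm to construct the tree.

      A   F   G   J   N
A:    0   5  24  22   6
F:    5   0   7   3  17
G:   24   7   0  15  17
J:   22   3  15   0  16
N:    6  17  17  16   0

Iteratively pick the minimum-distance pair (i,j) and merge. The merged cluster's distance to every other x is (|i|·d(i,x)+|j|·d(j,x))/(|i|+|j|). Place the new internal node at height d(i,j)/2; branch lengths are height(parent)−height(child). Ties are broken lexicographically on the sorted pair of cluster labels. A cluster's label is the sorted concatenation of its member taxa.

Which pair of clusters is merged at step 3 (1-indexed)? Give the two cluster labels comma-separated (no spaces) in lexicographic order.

FJ,G

1. join F+J (d=3) ⇒ FJ; edges |F|=3/2, |J|=3/2
  updated: d(A,FJ)=27/2, d(FJ,G)=11, d(FJ,N)=33/2
2. join A+N (d=6) ⇒ AN; edges |A|=3, |N|=3
  updated: d(AN,FJ)=15, d(AN,G)=41/2
3. join FJ+G (d=11) ⇒ FGJ; edges |FJ|=4, |G|=11/2
  updated: d(AN,FGJ)=101/6
4. join AN+FGJ (d=101/6) ⇒ AFGJN; edges |AN|=65/12, |FGJ|=35/12
final tree: ((A:3,N:3):65/12,((F:3/2,J:3/2):4,G:11/2):35/12)
total length: 161/6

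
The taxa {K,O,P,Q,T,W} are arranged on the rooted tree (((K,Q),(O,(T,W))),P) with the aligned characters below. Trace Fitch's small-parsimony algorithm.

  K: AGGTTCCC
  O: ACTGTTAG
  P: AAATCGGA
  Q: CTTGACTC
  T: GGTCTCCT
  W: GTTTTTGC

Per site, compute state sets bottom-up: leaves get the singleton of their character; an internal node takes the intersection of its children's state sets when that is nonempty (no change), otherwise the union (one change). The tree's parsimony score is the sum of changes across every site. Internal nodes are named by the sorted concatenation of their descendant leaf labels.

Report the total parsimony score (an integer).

site 0, node KQ: K={A} ∪ Q={C} → {A,C} (+1)
site 0, node TW: T={G} ∩ W={G} → {G} (+0)
site 0, node OTW: O={A} ∪ TW={G} → {A,G} (+1)
site 0, node KOQTW: KQ={A,C} ∩ OTW={A,G} → {A} (+0)
site 0, node KOPQTW: KOQTW={A} ∩ P={A} → {A} (+0)
site 1, node KQ: K={G} ∪ Q={T} → {G,T} (+1)
site 1, node TW: T={G} ∪ W={T} → {G,T} (+1)
site 1, node OTW: O={C} ∪ TW={G,T} → {C,G,T} (+1)
site 1, node KOQTW: KQ={G,T} ∩ OTW={C,G,T} → {G,T} (+0)
site 1, node KOPQTW: KOQTW={G,T} ∪ P={A} → {A,G,T} (+1)
site 2, node KQ: K={G} ∪ Q={T} → {G,T} (+1)
site 2, node TW: T={T} ∩ W={T} → {T} (+0)
site 2, node OTW: O={T} ∩ TW={T} → {T} (+0)
site 2, node KOQTW: KQ={G,T} ∩ OTW={T} → {T} (+0)
site 2, node KOPQTW: KOQTW={T} ∪ P={A} → {A,T} (+1)
site 3, node KQ: K={T} ∪ Q={G} → {G,T} (+1)
site 3, node TW: T={C} ∪ W={T} → {C,T} (+1)
site 3, node OTW: O={G} ∪ TW={C,T} → {C,G,T} (+1)
site 3, node KOQTW: KQ={G,T} ∩ OTW={C,G,T} → {G,T} (+0)
site 3, node KOPQTW: KOQTW={G,T} ∩ P={T} → {T} (+0)
site 4, node KQ: K={T} ∪ Q={A} → {A,T} (+1)
site 4, node TW: T={T} ∩ W={T} → {T} (+0)
site 4, node OTW: O={T} ∩ TW={T} → {T} (+0)
site 4, node KOQTW: KQ={A,T} ∩ OTW={T} → {T} (+0)
site 4, node KOPQTW: KOQTW={T} ∪ P={C} → {C,T} (+1)
site 5, node KQ: K={C} ∩ Q={C} → {C} (+0)
site 5, node TW: T={C} ∪ W={T} → {C,T} (+1)
site 5, node OTW: O={T} ∩ TW={C,T} → {T} (+0)
site 5, node KOQTW: KQ={C} ∪ OTW={T} → {C,T} (+1)
site 5, node KOPQTW: KOQTW={C,T} ∪ P={G} → {C,G,T} (+1)
site 6, node KQ: K={C} ∪ Q={T} → {C,T} (+1)
site 6, node TW: T={C} ∪ W={G} → {C,G} (+1)
site 6, node OTW: O={A} ∪ TW={C,G} → {A,C,G} (+1)
site 6, node KOQTW: KQ={C,T} ∩ OTW={A,C,G} → {C} (+0)
site 6, node KOPQTW: KOQTW={C} ∪ P={G} → {C,G} (+1)
site 7, node KQ: K={C} ∩ Q={C} → {C} (+0)
site 7, node TW: T={T} ∪ W={C} → {C,T} (+1)
site 7, node OTW: O={G} ∪ TW={C,T} → {C,G,T} (+1)
site 7, node KOQTW: KQ={C} ∩ OTW={C,G,T} → {C} (+0)
site 7, node KOPQTW: KOQTW={C} ∪ P={A} → {A,C} (+1)
per-site changes: [2, 4, 2, 3, 2, 3, 4, 3]; total = 23

23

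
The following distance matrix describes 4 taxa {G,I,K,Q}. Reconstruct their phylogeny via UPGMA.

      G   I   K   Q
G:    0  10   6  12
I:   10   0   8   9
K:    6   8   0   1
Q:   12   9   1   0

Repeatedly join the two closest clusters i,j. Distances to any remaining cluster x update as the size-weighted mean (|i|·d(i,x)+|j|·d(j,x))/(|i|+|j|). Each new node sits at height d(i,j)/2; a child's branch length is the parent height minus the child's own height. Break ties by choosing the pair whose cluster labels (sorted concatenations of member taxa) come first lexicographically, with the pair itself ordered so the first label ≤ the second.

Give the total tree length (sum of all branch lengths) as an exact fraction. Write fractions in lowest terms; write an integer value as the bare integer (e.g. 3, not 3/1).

step 1: merge (K,Q) at d=1; branch lengths K→1/2, Q→1/2; new cluster KQ
  updated: d(G,KQ)=9, d(I,KQ)=17/2
step 2: merge (I,KQ) at d=17/2; branch lengths I→17/4, KQ→15/4; new cluster IKQ
  updated: d(G,IKQ)=28/3
step 3: merge (G,IKQ) at d=28/3; branch lengths G→14/3, IKQ→5/12; new cluster GIKQ
final tree: (G:14/3,(I:17/4,(K:1/2,Q:1/2):15/4):5/12)
total length: 169/12

169/12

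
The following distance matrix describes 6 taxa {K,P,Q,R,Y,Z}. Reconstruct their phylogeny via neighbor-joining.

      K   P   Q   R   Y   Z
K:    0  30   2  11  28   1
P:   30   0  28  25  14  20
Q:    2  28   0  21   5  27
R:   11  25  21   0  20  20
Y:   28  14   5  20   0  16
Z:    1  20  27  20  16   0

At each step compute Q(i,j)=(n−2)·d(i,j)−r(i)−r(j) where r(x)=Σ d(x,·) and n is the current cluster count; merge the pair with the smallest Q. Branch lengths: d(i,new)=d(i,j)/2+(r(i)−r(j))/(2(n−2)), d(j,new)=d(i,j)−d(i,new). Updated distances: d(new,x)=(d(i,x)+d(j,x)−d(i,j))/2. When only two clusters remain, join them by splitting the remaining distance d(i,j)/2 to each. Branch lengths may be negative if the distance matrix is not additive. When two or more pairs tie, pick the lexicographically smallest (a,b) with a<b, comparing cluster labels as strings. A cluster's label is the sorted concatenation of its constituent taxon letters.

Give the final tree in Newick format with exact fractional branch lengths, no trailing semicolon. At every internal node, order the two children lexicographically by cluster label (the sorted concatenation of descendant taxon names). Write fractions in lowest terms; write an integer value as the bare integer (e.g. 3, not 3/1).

iteration 1: select K,Z (d=1, Q=-152); attach at lengths (-1, 2); label the merged cluster KZ
  updated: d(KZ,P)=49/2, d(KZ,Q)=14, d(KZ,R)=15, d(KZ,Y)=43/2
iteration 2: select Q,Y (d=5, Q=-227/2); attach at lengths (15/4, 5/4); label the merged cluster QY
  updated: d(KZ,QY)=61/4, d(P,QY)=37/2, d(QY,R)=18
iteration 3: select KZ,R (d=15, Q=-331/4); attach at lengths (107/16, 133/16); label the merged cluster KRZ
  updated: d(KRZ,P)=69/4, d(KRZ,QY)=73/8
iteration 4: select KRZ,P (d=69/4, Q=-359/8); attach at lengths (63/16, 213/16); label the merged cluster KPRZ
  updated: d(KPRZ,QY)=83/16
iteration 5: select KPRZ,QY (d=83/16); attach at lengths (83/32, 83/32); label the merged cluster KPQRYZ
final tree: ((((K:-1,Z:2):107/16,R:133/16):63/16,P:213/16):83/32,(Q:15/4,Y:5/4):83/32)
total length: 695/16

((((K:-1,Z:2):107/16,R:133/16):63/16,P:213/16):83/32,(Q:15/4,Y:5/4):83/32)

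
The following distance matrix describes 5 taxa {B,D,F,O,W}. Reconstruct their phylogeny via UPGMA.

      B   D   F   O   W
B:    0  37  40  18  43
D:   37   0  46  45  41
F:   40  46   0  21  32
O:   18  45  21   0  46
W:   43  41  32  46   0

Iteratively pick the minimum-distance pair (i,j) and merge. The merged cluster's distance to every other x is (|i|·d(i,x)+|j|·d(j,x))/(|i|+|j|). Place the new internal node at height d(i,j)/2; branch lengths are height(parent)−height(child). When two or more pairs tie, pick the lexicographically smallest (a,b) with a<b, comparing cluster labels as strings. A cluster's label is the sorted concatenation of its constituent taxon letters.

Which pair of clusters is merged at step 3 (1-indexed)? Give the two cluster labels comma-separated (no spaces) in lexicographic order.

BFO,W

step 1: merge (B,O) at d=18; branch lengths B→9, O→9; new cluster BO
  updated: d(BO,D)=41, d(BO,F)=61/2, d(BO,W)=89/2
step 2: merge (BO,F) at d=61/2; branch lengths BO→25/4, F→61/4; new cluster BFO
  updated: d(BFO,D)=128/3, d(BFO,W)=121/3
step 3: merge (BFO,W) at d=121/3; branch lengths BFO→59/12, W→121/6; new cluster BFOW
  updated: d(BFOW,D)=169/4
step 4: merge (BFOW,D) at d=169/4; branch lengths BFOW→23/24, D→169/8; new cluster BDFOW
final tree: ((((B:9,O:9):25/4,F:61/4):59/12,W:121/6):23/24,D:169/8)
total length: 260/3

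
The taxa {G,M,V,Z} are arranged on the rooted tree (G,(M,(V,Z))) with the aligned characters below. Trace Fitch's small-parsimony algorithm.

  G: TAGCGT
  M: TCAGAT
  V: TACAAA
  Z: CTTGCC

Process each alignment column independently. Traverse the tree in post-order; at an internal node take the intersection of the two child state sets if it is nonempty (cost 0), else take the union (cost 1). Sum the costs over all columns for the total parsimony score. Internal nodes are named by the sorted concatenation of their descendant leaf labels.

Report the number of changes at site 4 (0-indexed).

2

VZ@0: {T} ∪ {C} = {C,T} (union, +1)
MVZ@0: {T} ∩ {C,T} = {T} (intersection, +0)
GMVZ@0: {T} ∩ {T} = {T} (intersection, +0)
VZ@1: {A} ∪ {T} = {A,T} (union, +1)
MVZ@1: {C} ∪ {A,T} = {A,C,T} (union, +1)
GMVZ@1: {A} ∩ {A,C,T} = {A} (intersection, +0)
VZ@2: {C} ∪ {T} = {C,T} (union, +1)
MVZ@2: {A} ∪ {C,T} = {A,C,T} (union, +1)
GMVZ@2: {G} ∪ {A,C,T} = {A,C,G,T} (union, +1)
VZ@3: {A} ∪ {G} = {A,G} (union, +1)
MVZ@3: {G} ∩ {A,G} = {G} (intersection, +0)
GMVZ@3: {C} ∪ {G} = {C,G} (union, +1)
VZ@4: {A} ∪ {C} = {A,C} (union, +1)
MVZ@4: {A} ∩ {A,C} = {A} (intersection, +0)
GMVZ@4: {G} ∪ {A} = {A,G} (union, +1)
VZ@5: {A} ∪ {C} = {A,C} (union, +1)
MVZ@5: {T} ∪ {A,C} = {A,C,T} (union, +1)
GMVZ@5: {T} ∩ {A,C,T} = {T} (intersection, +0)
per-site changes: [1, 2, 3, 2, 2, 2]; total = 12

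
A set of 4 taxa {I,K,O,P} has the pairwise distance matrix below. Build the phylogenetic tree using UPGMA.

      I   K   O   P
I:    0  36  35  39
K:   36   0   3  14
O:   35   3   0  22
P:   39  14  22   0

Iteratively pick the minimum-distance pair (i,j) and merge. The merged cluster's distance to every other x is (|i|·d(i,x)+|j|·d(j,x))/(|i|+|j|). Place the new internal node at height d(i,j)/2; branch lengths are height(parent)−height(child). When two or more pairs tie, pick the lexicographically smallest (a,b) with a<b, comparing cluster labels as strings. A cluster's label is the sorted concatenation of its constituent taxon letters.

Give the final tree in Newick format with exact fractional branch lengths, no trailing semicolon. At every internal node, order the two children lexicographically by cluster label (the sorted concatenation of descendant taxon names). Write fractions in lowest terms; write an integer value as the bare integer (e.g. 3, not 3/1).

(I:55/3,((K:3/2,O:3/2):15/2,P:9):28/3)

iteration 1: select K,O (d=3); attach at lengths (3/2, 3/2); label the merged cluster KO
  updated: d(I,KO)=71/2, d(KO,P)=18
iteration 2: select KO,P (d=18); attach at lengths (15/2, 9); label the merged cluster KOP
  updated: d(I,KOP)=110/3
iteration 3: select I,KOP (d=110/3); attach at lengths (55/3, 28/3); label the merged cluster IKOP
final tree: (I:55/3,((K:3/2,O:3/2):15/2,P:9):28/3)
total length: 283/6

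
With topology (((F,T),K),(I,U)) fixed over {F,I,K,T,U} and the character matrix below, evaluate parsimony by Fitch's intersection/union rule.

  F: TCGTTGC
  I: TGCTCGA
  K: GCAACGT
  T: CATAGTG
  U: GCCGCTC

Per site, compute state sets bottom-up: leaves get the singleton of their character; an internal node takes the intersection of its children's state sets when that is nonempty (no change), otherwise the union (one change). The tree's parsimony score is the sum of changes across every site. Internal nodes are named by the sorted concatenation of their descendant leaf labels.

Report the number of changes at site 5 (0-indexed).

2

FT@0: {T} ∪ {C} = {C,T} (union, +1)
FKT@0: {C,T} ∪ {G} = {C,G,T} (union, +1)
IU@0: {T} ∪ {G} = {G,T} (union, +1)
FIKTU@0: {C,G,T} ∩ {G,T} = {G,T} (intersection, +0)
FT@1: {C} ∪ {A} = {A,C} (union, +1)
FKT@1: {A,C} ∩ {C} = {C} (intersection, +0)
IU@1: {G} ∪ {C} = {C,G} (union, +1)
FIKTU@1: {C} ∩ {C,G} = {C} (intersection, +0)
FT@2: {G} ∪ {T} = {G,T} (union, +1)
FKT@2: {G,T} ∪ {A} = {A,G,T} (union, +1)
IU@2: {C} ∩ {C} = {C} (intersection, +0)
FIKTU@2: {A,G,T} ∪ {C} = {A,C,G,T} (union, +1)
FT@3: {T} ∪ {A} = {A,T} (union, +1)
FKT@3: {A,T} ∩ {A} = {A} (intersection, +0)
IU@3: {T} ∪ {G} = {G,T} (union, +1)
FIKTU@3: {A} ∪ {G,T} = {A,G,T} (union, +1)
FT@4: {T} ∪ {G} = {G,T} (union, +1)
FKT@4: {G,T} ∪ {C} = {C,G,T} (union, +1)
IU@4: {C} ∩ {C} = {C} (intersection, +0)
FIKTU@4: {C,G,T} ∩ {C} = {C} (intersection, +0)
FT@5: {G} ∪ {T} = {G,T} (union, +1)
FKT@5: {G,T} ∩ {G} = {G} (intersection, +0)
IU@5: {G} ∪ {T} = {G,T} (union, +1)
FIKTU@5: {G} ∩ {G,T} = {G} (intersection, +0)
FT@6: {C} ∪ {G} = {C,G} (union, +1)
FKT@6: {C,G} ∪ {T} = {C,G,T} (union, +1)
IU@6: {A} ∪ {C} = {A,C} (union, +1)
FIKTU@6: {C,G,T} ∩ {A,C} = {C} (intersection, +0)
per-site changes: [3, 2, 3, 3, 2, 2, 3]; total = 18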